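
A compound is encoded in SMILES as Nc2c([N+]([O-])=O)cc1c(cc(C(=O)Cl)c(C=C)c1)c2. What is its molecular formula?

C13H9ClN2O3

Heavy atoms from the SMILES: 13 C, 1 Cl, 2 N, 3 O.
Implicit hydrogens by atom environment:
  6 × C (aromatic): no H
  4 × C (aromatic): 1 H each → 4
  2 × O: no H
  1 × C: 2 H
  1 × C: 1 H
  1 × C: no H
  1 × Cl: no H
  1 × N: 2 H
  1 × N (charge +1): no H
  1 × O (charge -1): no H
  Total hydrogens = 9.
Molecular formula: C13H9ClN2O3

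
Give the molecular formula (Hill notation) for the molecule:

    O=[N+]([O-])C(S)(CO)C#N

C3H4N2O3S

Heavy atoms from the SMILES: 3 C, 2 N, 3 O, 1 S.
Implicit hydrogens by atom environment:
  2 × C: no H
  1 × C: 2 H
  1 × N (charge +1): no H
  1 × N: no H
  1 × O: 1 H
  1 × O: no H
  1 × O (charge -1): no H
  1 × S: 1 H
  Total hydrogens = 4.
Molecular formula: C3H4N2O3S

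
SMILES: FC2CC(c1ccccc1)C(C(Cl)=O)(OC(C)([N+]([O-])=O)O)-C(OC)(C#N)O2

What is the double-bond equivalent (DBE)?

9

Molecular formula from the SMILES: C16H16ClFN2O7.
DoU = (2C + 2 + N − H − X)/2 = (2·16 + 2 + 2 − 16 − 2)/2 = 18/2 = 9.
(Structurally: 2 ring(s) + 7 π bond(s) = 9.)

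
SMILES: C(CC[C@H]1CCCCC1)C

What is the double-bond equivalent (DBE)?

Molecular formula from the SMILES: C10H20.
DoU = (2C + 2 + N − H − X)/2 = (2·10 + 2 + 0 − 20 − 0)/2 = 2/2 = 1.
(Structurally: 1 ring(s) + 0 π bond(s) = 1.)

1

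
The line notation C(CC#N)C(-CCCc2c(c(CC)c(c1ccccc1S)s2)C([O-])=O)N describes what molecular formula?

C20H23N2O2S2-

Heavy atoms from the SMILES: 20 C, 2 N, 2 O, 2 S.
Implicit hydrogens by atom environment:
  6 × C: 2 H each → 12
  6 × C (aromatic): no H
  4 × C (aromatic): 1 H each → 4
  2 × C: no H
  1 × C: 3 H
  1 × C: 1 H
  1 × N: 2 H
  1 × N: no H
  1 × O: no H
  1 × O (charge -1): no H
  1 × S: 1 H
  1 × S (aromatic): no H
  Total hydrogens = 23.
Net charge -1.
Molecular formula: C20H23N2O2S2-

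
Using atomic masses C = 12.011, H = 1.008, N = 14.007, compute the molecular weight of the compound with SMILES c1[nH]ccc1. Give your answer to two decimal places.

67.09

Molecular formula: C4H5N.
M = 4×12.011 + 5×1.008 + 1×14.007 = 67.09 g/mol.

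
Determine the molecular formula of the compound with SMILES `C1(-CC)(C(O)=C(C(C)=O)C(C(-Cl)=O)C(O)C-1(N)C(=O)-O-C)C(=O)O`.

C14H18ClNO8

Heavy atoms from the SMILES: 14 C, 1 Cl, 1 N, 8 O.
Implicit hydrogens by atom environment:
  8 × C: no H
  5 × O: no H
  3 × C: 3 H each → 9
  3 × O: 1 H each → 3
  2 × C: 1 H each → 2
  1 × C: 2 H
  1 × Cl: no H
  1 × N: 2 H
  Total hydrogens = 18.
Molecular formula: C14H18ClNO8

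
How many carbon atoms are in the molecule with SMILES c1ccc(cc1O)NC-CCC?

The symbol for carbon appears 10 times in the SMILES. Lowercase c denotes aromatic carbon and counts toward C.

10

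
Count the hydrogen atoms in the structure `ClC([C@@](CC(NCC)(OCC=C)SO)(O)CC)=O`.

20

Hydrogens are implicit in SMILES; fill each atom to its normal valence:
  5 × C: 2 H each → 10
  3 × C: no H
  2 × C: 3 H each → 6
  2 × O: 1 H each → 2
  2 × O: no H
  1 × C: 1 H
  1 × Cl: no H
  1 × N: 1 H
  1 × S: no H
  Total hydrogens = 20.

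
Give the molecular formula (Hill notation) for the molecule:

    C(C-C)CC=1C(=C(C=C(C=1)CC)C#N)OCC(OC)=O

Heavy atoms from the SMILES: 16 C, 1 N, 3 O.
Implicit hydrogens by atom environment:
  5 × C: 2 H each → 10
  4 × C (aromatic): no H
  3 × C: 3 H each → 9
  3 × O: no H
  2 × C (aromatic): 1 H each → 2
  2 × C: no H
  1 × N: no H
  Total hydrogens = 21.
Molecular formula: C16H21NO3

C16H21NO3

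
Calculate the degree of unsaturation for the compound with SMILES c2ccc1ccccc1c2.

7

Molecular formula from the SMILES: C10H8.
DoU = (2C + 2 + N − H − X)/2 = (2·10 + 2 + 0 − 8 − 0)/2 = 14/2 = 7.
(Structurally: 2 ring(s) + 5 π bond(s) = 7.)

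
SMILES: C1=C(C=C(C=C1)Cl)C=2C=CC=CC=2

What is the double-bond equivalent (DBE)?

Molecular formula from the SMILES: C12H9Cl.
DoU = (2C + 2 + N − H − X)/2 = (2·12 + 2 + 0 − 9 − 1)/2 = 16/2 = 8.
(Structurally: 2 ring(s) + 6 π bond(s) = 8.)

8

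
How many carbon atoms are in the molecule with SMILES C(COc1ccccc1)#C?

9

The symbol for carbon appears 9 times in the SMILES. Lowercase c denotes aromatic carbon and counts toward C.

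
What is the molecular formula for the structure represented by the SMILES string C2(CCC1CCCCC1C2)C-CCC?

C14H26

Heavy atoms from the SMILES: 14 C.
Implicit hydrogens by atom environment:
  10 × C: 2 H each → 20
  3 × C: 1 H each → 3
  1 × C: 3 H
  Total hydrogens = 26.
Molecular formula: C14H26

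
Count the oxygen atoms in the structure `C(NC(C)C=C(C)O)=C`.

1

The symbol for oxygen appears 1 time in the SMILES.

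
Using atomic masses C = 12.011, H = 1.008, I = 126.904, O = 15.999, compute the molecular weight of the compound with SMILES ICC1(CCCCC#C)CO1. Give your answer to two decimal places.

Molecular formula: C9H13IO.
M = 9×12.011 + 13×1.008 + 1×126.904 + 1×15.999 = 264.11 g/mol.

264.11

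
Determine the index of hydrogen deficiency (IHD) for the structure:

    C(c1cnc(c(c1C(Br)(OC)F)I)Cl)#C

6

Molecular formula from the SMILES: C9H5BrClFINO.
DoU = (2C + 2 + N − H − X)/2 = (2·9 + 2 + 1 − 5 − 4)/2 = 12/2 = 6.
(Structurally: 1 ring(s) + 5 π bond(s) = 6.)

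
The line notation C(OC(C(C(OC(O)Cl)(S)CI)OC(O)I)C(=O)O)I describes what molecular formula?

Heavy atoms from the SMILES: 8 C, 1 Cl, 3 I, 7 O, 1 S.
Implicit hydrogens by atom environment:
  4 × C: 1 H each → 4
  4 × O: no H
  3 × I: no H
  3 × O: 1 H each → 3
  2 × C: 2 H each → 4
  2 × C: no H
  1 × Cl: no H
  1 × S: 1 H
  Total hydrogens = 12.
Molecular formula: C8H12ClI3O7S

C8H12ClI3O7S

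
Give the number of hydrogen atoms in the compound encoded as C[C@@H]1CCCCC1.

14

Hydrogens are implicit in SMILES; fill each atom to its normal valence:
  5 × C: 2 H each → 10
  1 × C: 3 H
  1 × C: 1 H
  Total hydrogens = 14.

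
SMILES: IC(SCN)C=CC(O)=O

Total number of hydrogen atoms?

Hydrogens are implicit in SMILES; fill each atom to its normal valence:
  3 × C: 1 H each → 3
  1 × C: 2 H
  1 × C: no H
  1 × I: no H
  1 × N: 2 H
  1 × O: 1 H
  1 × O: no H
  1 × S: no H
  Total hydrogens = 8.

8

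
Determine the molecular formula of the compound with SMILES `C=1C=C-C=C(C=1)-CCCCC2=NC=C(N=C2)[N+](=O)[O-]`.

C14H15N3O2

Heavy atoms from the SMILES: 14 C, 3 N, 2 O.
Implicit hydrogens by atom environment:
  7 × C (aromatic): 1 H each → 7
  4 × C: 2 H each → 8
  3 × C (aromatic): no H
  2 × N (aromatic): no H
  1 × N (charge +1): no H
  1 × O: no H
  1 × O (charge -1): no H
  Total hydrogens = 15.
Molecular formula: C14H15N3O2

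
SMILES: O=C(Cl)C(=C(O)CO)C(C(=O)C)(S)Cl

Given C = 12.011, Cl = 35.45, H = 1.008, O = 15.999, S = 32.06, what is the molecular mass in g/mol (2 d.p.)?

Molecular formula: C7H8Cl2O4S.
M = 7×12.011 + 2×35.45 + 8×1.008 + 4×15.999 + 1×32.06 = 259.10 g/mol.

259.10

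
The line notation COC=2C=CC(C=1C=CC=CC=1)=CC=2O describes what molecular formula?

C13H12O2

Heavy atoms from the SMILES: 13 C, 2 O.
Implicit hydrogens by atom environment:
  8 × C (aromatic): 1 H each → 8
  4 × C (aromatic): no H
  1 × C: 3 H
  1 × O: 1 H
  1 × O: no H
  Total hydrogens = 12.
Molecular formula: C13H12O2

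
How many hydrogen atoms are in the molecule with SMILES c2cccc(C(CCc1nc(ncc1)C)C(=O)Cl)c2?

15

Hydrogens are implicit in SMILES; fill each atom to its normal valence:
  7 × C (aromatic): 1 H each → 7
  3 × C (aromatic): no H
  2 × C: 2 H each → 4
  2 × N (aromatic): no H
  1 × C: 3 H
  1 × C: 1 H
  1 × C: no H
  1 × Cl: no H
  1 × O: no H
  Total hydrogens = 15.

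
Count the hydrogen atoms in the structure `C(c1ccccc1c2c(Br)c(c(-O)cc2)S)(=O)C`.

11

Hydrogens are implicit in SMILES; fill each atom to its normal valence:
  6 × C (aromatic): 1 H each → 6
  6 × C (aromatic): no H
  1 × Br: no H
  1 × C: 3 H
  1 × C: no H
  1 × O: 1 H
  1 × O: no H
  1 × S: 1 H
  Total hydrogens = 11.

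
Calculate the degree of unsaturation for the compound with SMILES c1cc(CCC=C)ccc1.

5

Molecular formula from the SMILES: C10H12.
DoU = (2C + 2 + N − H − X)/2 = (2·10 + 2 + 0 − 12 − 0)/2 = 10/2 = 5.
(Structurally: 1 ring(s) + 4 π bond(s) = 5.)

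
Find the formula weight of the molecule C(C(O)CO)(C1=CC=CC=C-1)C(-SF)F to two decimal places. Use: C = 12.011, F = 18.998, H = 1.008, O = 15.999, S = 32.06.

234.26

Molecular formula: C10H12F2O2S.
M = 10×12.011 + 2×18.998 + 12×1.008 + 2×15.999 + 1×32.06 = 234.26 g/mol.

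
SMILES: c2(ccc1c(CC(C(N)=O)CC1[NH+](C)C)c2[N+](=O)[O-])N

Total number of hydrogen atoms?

Hydrogens are implicit in SMILES; fill each atom to its normal valence:
  4 × C (aromatic): no H
  2 × C: 3 H each → 6
  2 × C: 2 H each → 4
  2 × C (aromatic): 1 H each → 2
  2 × C: 1 H each → 2
  2 × N: 2 H each → 4
  2 × O: no H
  1 × C: no H
  1 × N (charge +1): 1 H
  1 × N (charge +1): no H
  1 × O (charge -1): no H
  Total hydrogens = 19.

19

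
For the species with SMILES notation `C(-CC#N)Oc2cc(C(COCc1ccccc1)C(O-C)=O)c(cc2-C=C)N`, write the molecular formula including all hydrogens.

Heavy atoms from the SMILES: 22 C, 2 N, 4 O.
Implicit hydrogens by atom environment:
  7 × C (aromatic): 1 H each → 7
  5 × C: 2 H each → 10
  5 × C (aromatic): no H
  4 × O: no H
  2 × C: 1 H each → 2
  2 × C: no H
  1 × C: 3 H
  1 × N: 2 H
  1 × N: no H
  Total hydrogens = 24.
Molecular formula: C22H24N2O4

C22H24N2O4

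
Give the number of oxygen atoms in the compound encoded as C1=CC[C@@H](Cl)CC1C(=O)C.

The symbol for oxygen appears 1 time in the SMILES.

1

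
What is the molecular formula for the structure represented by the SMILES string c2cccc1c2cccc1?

C10H8

Heavy atoms from the SMILES: 10 C.
Implicit hydrogens by atom environment:
  8 × C (aromatic): 1 H each → 8
  2 × C (aromatic): no H
  Total hydrogens = 8.
Molecular formula: C10H8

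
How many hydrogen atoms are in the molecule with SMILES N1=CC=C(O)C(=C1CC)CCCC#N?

14

Hydrogens are implicit in SMILES; fill each atom to its normal valence:
  4 × C: 2 H each → 8
  3 × C (aromatic): no H
  2 × C (aromatic): 1 H each → 2
  1 × C: 3 H
  1 × C: no H
  1 × N (aromatic): no H
  1 × N: no H
  1 × O: 1 H
  Total hydrogens = 14.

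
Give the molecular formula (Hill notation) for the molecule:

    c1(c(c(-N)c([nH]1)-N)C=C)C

C7H11N3

Heavy atoms from the SMILES: 7 C, 3 N.
Implicit hydrogens by atom environment:
  4 × C (aromatic): no H
  2 × N: 2 H each → 4
  1 × C: 3 H
  1 × C: 2 H
  1 × C: 1 H
  1 × N (aromatic): 1 H
  Total hydrogens = 11.
Molecular formula: C7H11N3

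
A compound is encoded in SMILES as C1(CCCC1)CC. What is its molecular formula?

Heavy atoms from the SMILES: 7 C.
Implicit hydrogens by atom environment:
  5 × C: 2 H each → 10
  1 × C: 3 H
  1 × C: 1 H
  Total hydrogens = 14.
Molecular formula: C7H14

C7H14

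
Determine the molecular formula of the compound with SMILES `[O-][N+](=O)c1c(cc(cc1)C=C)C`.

C9H9NO2

Heavy atoms from the SMILES: 9 C, 1 N, 2 O.
Implicit hydrogens by atom environment:
  3 × C (aromatic): 1 H each → 3
  3 × C (aromatic): no H
  1 × C: 3 H
  1 × C: 2 H
  1 × C: 1 H
  1 × N (charge +1): no H
  1 × O: no H
  1 × O (charge -1): no H
  Total hydrogens = 9.
Molecular formula: C9H9NO2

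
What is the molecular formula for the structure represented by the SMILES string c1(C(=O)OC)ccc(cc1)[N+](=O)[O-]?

C8H7NO4

Heavy atoms from the SMILES: 8 C, 1 N, 4 O.
Implicit hydrogens by atom environment:
  4 × C (aromatic): 1 H each → 4
  3 × O: no H
  2 × C (aromatic): no H
  1 × C: 3 H
  1 × C: no H
  1 × N (charge +1): no H
  1 × O (charge -1): no H
  Total hydrogens = 7.
Molecular formula: C8H7NO4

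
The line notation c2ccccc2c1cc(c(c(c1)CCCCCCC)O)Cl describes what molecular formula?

C19H23ClO

Heavy atoms from the SMILES: 19 C, 1 Cl, 1 O.
Implicit hydrogens by atom environment:
  7 × C (aromatic): 1 H each → 7
  6 × C: 2 H each → 12
  5 × C (aromatic): no H
  1 × C: 3 H
  1 × Cl: no H
  1 × O: 1 H
  Total hydrogens = 23.
Molecular formula: C19H23ClO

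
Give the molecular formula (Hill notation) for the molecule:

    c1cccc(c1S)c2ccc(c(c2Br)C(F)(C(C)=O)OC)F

Heavy atoms from the SMILES: 1 Br, 16 C, 2 F, 2 O, 1 S.
Implicit hydrogens by atom environment:
  6 × C (aromatic): 1 H each → 6
  6 × C (aromatic): no H
  2 × C: 3 H each → 6
  2 × C: no H
  2 × F: no H
  2 × O: no H
  1 × Br: no H
  1 × S: 1 H
  Total hydrogens = 13.
Molecular formula: C16H13BrF2O2S

C16H13BrF2O2S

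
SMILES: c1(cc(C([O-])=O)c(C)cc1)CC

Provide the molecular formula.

Heavy atoms from the SMILES: 10 C, 2 O.
Implicit hydrogens by atom environment:
  3 × C (aromatic): 1 H each → 3
  3 × C (aromatic): no H
  2 × C: 3 H each → 6
  1 × C: 2 H
  1 × C: no H
  1 × O: no H
  1 × O (charge -1): no H
  Total hydrogens = 11.
Net charge -1.
Molecular formula: C10H11O2-

C10H11O2-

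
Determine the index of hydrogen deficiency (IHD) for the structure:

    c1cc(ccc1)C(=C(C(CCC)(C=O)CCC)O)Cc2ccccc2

10

Molecular formula from the SMILES: C23H28O2.
DoU = (2C + 2 + N − H − X)/2 = (2·23 + 2 + 0 − 28 − 0)/2 = 20/2 = 10.
(Structurally: 2 ring(s) + 8 π bond(s) = 10.)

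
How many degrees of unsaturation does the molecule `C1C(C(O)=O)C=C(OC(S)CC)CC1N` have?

3

Molecular formula from the SMILES: C10H17NO3S.
DoU = (2C + 2 + N − H − X)/2 = (2·10 + 2 + 1 − 17 − 0)/2 = 6/2 = 3.
(Structurally: 1 ring(s) + 2 π bond(s) = 3.)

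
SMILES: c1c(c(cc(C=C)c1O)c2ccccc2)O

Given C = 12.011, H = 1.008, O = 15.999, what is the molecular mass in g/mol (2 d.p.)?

212.25

Molecular formula: C14H12O2.
M = 14×12.011 + 12×1.008 + 2×15.999 = 212.25 g/mol.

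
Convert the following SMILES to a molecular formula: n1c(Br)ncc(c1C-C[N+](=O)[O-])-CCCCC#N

C11H13BrN4O2

Heavy atoms from the SMILES: 1 Br, 11 C, 4 N, 2 O.
Implicit hydrogens by atom environment:
  6 × C: 2 H each → 12
  3 × C (aromatic): no H
  2 × N (aromatic): no H
  1 × Br: no H
  1 × C (aromatic): 1 H
  1 × C: no H
  1 × N (charge +1): no H
  1 × N: no H
  1 × O: no H
  1 × O (charge -1): no H
  Total hydrogens = 13.
Molecular formula: C11H13BrN4O2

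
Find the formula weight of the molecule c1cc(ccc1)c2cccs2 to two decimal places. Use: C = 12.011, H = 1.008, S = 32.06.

Molecular formula: C10H8S.
M = 10×12.011 + 8×1.008 + 1×32.06 = 160.23 g/mol.

160.23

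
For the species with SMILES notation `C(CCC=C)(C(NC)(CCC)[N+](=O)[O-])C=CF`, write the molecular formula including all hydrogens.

Heavy atoms from the SMILES: 12 C, 1 F, 2 N, 2 O.
Implicit hydrogens by atom environment:
  5 × C: 2 H each → 10
  4 × C: 1 H each → 4
  2 × C: 3 H each → 6
  1 × C: no H
  1 × F: no H
  1 × N: 1 H
  1 × N (charge +1): no H
  1 × O: no H
  1 × O (charge -1): no H
  Total hydrogens = 21.
Molecular formula: C12H21FN2O2

C12H21FN2O2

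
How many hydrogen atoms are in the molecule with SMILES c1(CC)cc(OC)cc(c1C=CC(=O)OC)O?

16

Hydrogens are implicit in SMILES; fill each atom to its normal valence:
  4 × C (aromatic): no H
  3 × C: 3 H each → 9
  3 × O: no H
  2 × C (aromatic): 1 H each → 2
  2 × C: 1 H each → 2
  1 × C: 2 H
  1 × C: no H
  1 × O: 1 H
  Total hydrogens = 16.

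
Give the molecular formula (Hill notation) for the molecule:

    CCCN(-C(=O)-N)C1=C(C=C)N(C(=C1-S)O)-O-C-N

C11H18N4O3S

Heavy atoms from the SMILES: 11 C, 4 N, 3 O, 1 S.
Implicit hydrogens by atom environment:
  4 × C: 2 H each → 8
  4 × C (aromatic): no H
  2 × N: 2 H each → 4
  2 × O: no H
  1 × C: 3 H
  1 × C: 1 H
  1 × C: no H
  1 × N (aromatic): no H
  1 × N: no H
  1 × O: 1 H
  1 × S: 1 H
  Total hydrogens = 18.
Molecular formula: C11H18N4O3S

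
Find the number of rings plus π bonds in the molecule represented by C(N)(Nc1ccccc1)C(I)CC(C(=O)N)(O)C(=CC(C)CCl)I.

6

Molecular formula from the SMILES: C16H22ClI2N3O2.
DoU = (2C + 2 + N − H − X)/2 = (2·16 + 2 + 3 − 22 − 3)/2 = 12/2 = 6.
(Structurally: 1 ring(s) + 5 π bond(s) = 6.)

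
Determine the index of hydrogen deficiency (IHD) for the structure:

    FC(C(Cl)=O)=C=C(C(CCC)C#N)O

5

Molecular formula from the SMILES: C9H9ClFNO2.
DoU = (2C + 2 + N − H − X)/2 = (2·9 + 2 + 1 − 9 − 2)/2 = 10/2 = 5.
(Structurally: 0 ring(s) + 5 π bond(s) = 5.)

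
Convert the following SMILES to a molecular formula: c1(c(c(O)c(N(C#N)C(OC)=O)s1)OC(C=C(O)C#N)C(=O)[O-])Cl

Heavy atoms from the SMILES: 12 C, 1 Cl, 3 N, 7 O, 1 S.
Implicit hydrogens by atom environment:
  5 × C: no H
  4 × C (aromatic): no H
  4 × O: no H
  3 × N: no H
  2 × C: 1 H each → 2
  2 × O: 1 H each → 2
  1 × C: 3 H
  1 × Cl: no H
  1 × O (charge -1): no H
  1 × S (aromatic): no H
  Total hydrogens = 7.
Net charge -1.
Molecular formula: C12H7ClN3O7S-

C12H7ClN3O7S-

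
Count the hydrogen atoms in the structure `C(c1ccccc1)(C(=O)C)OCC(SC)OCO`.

18

Hydrogens are implicit in SMILES; fill each atom to its normal valence:
  5 × C (aromatic): 1 H each → 5
  3 × O: no H
  2 × C: 3 H each → 6
  2 × C: 2 H each → 4
  2 × C: 1 H each → 2
  1 × C: no H
  1 × C (aromatic): no H
  1 × O: 1 H
  1 × S: no H
  Total hydrogens = 18.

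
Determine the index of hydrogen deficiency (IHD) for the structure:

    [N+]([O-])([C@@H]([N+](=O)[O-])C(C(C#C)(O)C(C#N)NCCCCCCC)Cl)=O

6

Molecular formula from the SMILES: C14H21ClN4O5.
DoU = (2C + 2 + N − H − X)/2 = (2·14 + 2 + 4 − 21 − 1)/2 = 12/2 = 6.
(Structurally: 0 ring(s) + 6 π bond(s) = 6.)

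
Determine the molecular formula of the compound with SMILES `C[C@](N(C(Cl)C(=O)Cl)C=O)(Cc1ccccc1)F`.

Heavy atoms from the SMILES: 12 C, 2 Cl, 1 F, 1 N, 2 O.
Implicit hydrogens by atom environment:
  5 × C (aromatic): 1 H each → 5
  2 × C: 1 H each → 2
  2 × C: no H
  2 × Cl: no H
  2 × O: no H
  1 × C: 3 H
  1 × C: 2 H
  1 × C (aromatic): no H
  1 × F: no H
  1 × N: no H
  Total hydrogens = 12.
Molecular formula: C12H12Cl2FNO2

C12H12Cl2FNO2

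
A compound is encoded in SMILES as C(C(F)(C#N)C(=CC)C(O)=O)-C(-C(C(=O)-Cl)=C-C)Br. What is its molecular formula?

Heavy atoms from the SMILES: 1 Br, 12 C, 1 Cl, 1 F, 1 N, 3 O.
Implicit hydrogens by atom environment:
  6 × C: no H
  3 × C: 1 H each → 3
  2 × C: 3 H each → 6
  2 × O: no H
  1 × Br: no H
  1 × C: 2 H
  1 × Cl: no H
  1 × F: no H
  1 × N: no H
  1 × O: 1 H
  Total hydrogens = 12.
Molecular formula: C12H12BrClFNO3

C12H12BrClFNO3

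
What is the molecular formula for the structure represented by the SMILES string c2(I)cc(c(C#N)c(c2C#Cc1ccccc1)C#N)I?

C16H6I2N2

Heavy atoms from the SMILES: 16 C, 2 I, 2 N.
Implicit hydrogens by atom environment:
  6 × C (aromatic): 1 H each → 6
  6 × C (aromatic): no H
  4 × C: no H
  2 × I: no H
  2 × N: no H
  Total hydrogens = 6.
Molecular formula: C16H6I2N2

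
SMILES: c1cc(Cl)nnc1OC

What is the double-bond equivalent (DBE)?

Molecular formula from the SMILES: C5H5ClN2O.
DoU = (2C + 2 + N − H − X)/2 = (2·5 + 2 + 2 − 5 − 1)/2 = 8/2 = 4.
(Structurally: 1 ring(s) + 3 π bond(s) = 4.)

4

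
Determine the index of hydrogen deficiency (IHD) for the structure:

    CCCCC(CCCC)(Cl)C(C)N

Molecular formula from the SMILES: C11H24ClN.
DoU = (2C + 2 + N − H − X)/2 = (2·11 + 2 + 1 − 24 − 1)/2 = 0/2 = 0.
(Structurally: 0 ring(s) + 0 π bond(s) = 0.)

0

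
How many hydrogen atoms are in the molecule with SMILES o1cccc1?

Hydrogens are implicit in SMILES; fill each atom to its normal valence:
  4 × C (aromatic): 1 H each → 4
  1 × O (aromatic): no H
  Total hydrogens = 4.

4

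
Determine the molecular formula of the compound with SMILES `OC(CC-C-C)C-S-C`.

C7H16OS

Heavy atoms from the SMILES: 7 C, 1 O, 1 S.
Implicit hydrogens by atom environment:
  4 × C: 2 H each → 8
  2 × C: 3 H each → 6
  1 × C: 1 H
  1 × O: 1 H
  1 × S: no H
  Total hydrogens = 16.
Molecular formula: C7H16OS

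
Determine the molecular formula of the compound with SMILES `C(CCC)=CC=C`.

Heavy atoms from the SMILES: 7 C.
Implicit hydrogens by atom environment:
  3 × C: 2 H each → 6
  3 × C: 1 H each → 3
  1 × C: 3 H
  Total hydrogens = 12.
Molecular formula: C7H12

C7H12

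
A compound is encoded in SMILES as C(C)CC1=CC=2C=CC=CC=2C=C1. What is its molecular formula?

C13H14

Heavy atoms from the SMILES: 13 C.
Implicit hydrogens by atom environment:
  7 × C (aromatic): 1 H each → 7
  3 × C (aromatic): no H
  2 × C: 2 H each → 4
  1 × C: 3 H
  Total hydrogens = 14.
Molecular formula: C13H14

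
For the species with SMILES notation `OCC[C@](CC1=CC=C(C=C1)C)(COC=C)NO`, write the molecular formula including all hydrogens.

Heavy atoms from the SMILES: 14 C, 1 N, 3 O.
Implicit hydrogens by atom environment:
  5 × C: 2 H each → 10
  4 × C (aromatic): 1 H each → 4
  2 × C (aromatic): no H
  2 × O: 1 H each → 2
  1 × C: 3 H
  1 × C: 1 H
  1 × C: no H
  1 × N: 1 H
  1 × O: no H
  Total hydrogens = 21.
Molecular formula: C14H21NO3

C14H21NO3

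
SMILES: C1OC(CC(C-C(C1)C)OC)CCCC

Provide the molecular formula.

C13H26O2

Heavy atoms from the SMILES: 13 C, 2 O.
Implicit hydrogens by atom environment:
  7 × C: 2 H each → 14
  3 × C: 3 H each → 9
  3 × C: 1 H each → 3
  2 × O: no H
  Total hydrogens = 26.
Molecular formula: C13H26O2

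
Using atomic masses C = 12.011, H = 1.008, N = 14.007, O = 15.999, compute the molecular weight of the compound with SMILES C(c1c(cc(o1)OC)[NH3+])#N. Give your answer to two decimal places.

139.13

Molecular formula: C6H7N2O2+.
M = 6×12.011 + 7×1.008 + 2×14.007 + 2×15.999 = 139.13 g/mol.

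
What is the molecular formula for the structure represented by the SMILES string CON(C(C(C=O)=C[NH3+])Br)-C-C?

Heavy atoms from the SMILES: 1 Br, 7 C, 2 N, 2 O.
Implicit hydrogens by atom environment:
  3 × C: 1 H each → 3
  2 × C: 3 H each → 6
  2 × O: no H
  1 × Br: no H
  1 × C: 2 H
  1 × C: no H
  1 × N (charge +1): 3 H
  1 × N: no H
  Total hydrogens = 14.
Net charge +1.
Molecular formula: C7H14BrN2O2+

C7H14BrN2O2+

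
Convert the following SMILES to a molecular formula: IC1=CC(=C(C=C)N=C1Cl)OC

Heavy atoms from the SMILES: 8 C, 1 Cl, 1 I, 1 N, 1 O.
Implicit hydrogens by atom environment:
  4 × C (aromatic): no H
  1 × C: 3 H
  1 × C: 2 H
  1 × C (aromatic): 1 H
  1 × C: 1 H
  1 × Cl: no H
  1 × I: no H
  1 × N (aromatic): no H
  1 × O: no H
  Total hydrogens = 7.
Molecular formula: C8H7ClINO

C8H7ClINO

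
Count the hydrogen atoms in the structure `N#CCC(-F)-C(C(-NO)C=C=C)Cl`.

10

Hydrogens are implicit in SMILES; fill each atom to its normal valence:
  4 × C: 1 H each → 4
  2 × C: 2 H each → 4
  2 × C: no H
  1 × Cl: no H
  1 × F: no H
  1 × N: 1 H
  1 × N: no H
  1 × O: 1 H
  Total hydrogens = 10.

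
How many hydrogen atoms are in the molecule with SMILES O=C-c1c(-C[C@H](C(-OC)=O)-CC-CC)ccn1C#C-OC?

Hydrogens are implicit in SMILES; fill each atom to its normal valence:
  4 × C: 2 H each → 8
  4 × O: no H
  3 × C: 3 H each → 9
  3 × C: no H
  2 × C (aromatic): 1 H each → 2
  2 × C: 1 H each → 2
  2 × C (aromatic): no H
  1 × N (aromatic): no H
  Total hydrogens = 21.

21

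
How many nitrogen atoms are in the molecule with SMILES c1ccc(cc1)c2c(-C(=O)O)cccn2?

The symbol for nitrogen appears 1 time in the SMILES.

1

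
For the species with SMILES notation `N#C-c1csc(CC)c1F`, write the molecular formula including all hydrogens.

C7H6FNS

Heavy atoms from the SMILES: 7 C, 1 F, 1 N, 1 S.
Implicit hydrogens by atom environment:
  3 × C (aromatic): no H
  1 × C: 3 H
  1 × C: 2 H
  1 × C (aromatic): 1 H
  1 × C: no H
  1 × F: no H
  1 × N: no H
  1 × S (aromatic): no H
  Total hydrogens = 6.
Molecular formula: C7H6FNS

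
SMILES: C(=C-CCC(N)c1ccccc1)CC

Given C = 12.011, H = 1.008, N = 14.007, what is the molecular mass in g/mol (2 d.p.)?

Molecular formula: C13H19N.
M = 13×12.011 + 19×1.008 + 1×14.007 = 189.30 g/mol.

189.30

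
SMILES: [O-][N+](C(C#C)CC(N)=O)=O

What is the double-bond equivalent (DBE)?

4

Molecular formula from the SMILES: C5H6N2O3.
DoU = (2C + 2 + N − H − X)/2 = (2·5 + 2 + 2 − 6 − 0)/2 = 8/2 = 4.
(Structurally: 0 ring(s) + 4 π bond(s) = 4.)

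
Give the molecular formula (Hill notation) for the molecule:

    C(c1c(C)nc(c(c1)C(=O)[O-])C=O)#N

Heavy atoms from the SMILES: 9 C, 2 N, 3 O.
Implicit hydrogens by atom environment:
  4 × C (aromatic): no H
  2 × C: no H
  2 × O: no H
  1 × C: 3 H
  1 × C (aromatic): 1 H
  1 × C: 1 H
  1 × N (aromatic): no H
  1 × N: no H
  1 × O (charge -1): no H
  Total hydrogens = 5.
Net charge -1.
Molecular formula: C9H5N2O3-

C9H5N2O3-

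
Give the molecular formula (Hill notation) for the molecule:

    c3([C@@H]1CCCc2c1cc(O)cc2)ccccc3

C16H16O

Heavy atoms from the SMILES: 16 C, 1 O.
Implicit hydrogens by atom environment:
  8 × C (aromatic): 1 H each → 8
  4 × C (aromatic): no H
  3 × C: 2 H each → 6
  1 × C: 1 H
  1 × O: 1 H
  Total hydrogens = 16.
Molecular formula: C16H16O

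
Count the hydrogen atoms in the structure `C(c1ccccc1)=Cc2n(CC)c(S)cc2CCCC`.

Hydrogens are implicit in SMILES; fill each atom to its normal valence:
  6 × C (aromatic): 1 H each → 6
  4 × C: 2 H each → 8
  4 × C (aromatic): no H
  2 × C: 3 H each → 6
  2 × C: 1 H each → 2
  1 × N (aromatic): no H
  1 × S: 1 H
  Total hydrogens = 23.

23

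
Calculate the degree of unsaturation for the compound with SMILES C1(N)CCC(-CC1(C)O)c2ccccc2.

5

Molecular formula from the SMILES: C13H19NO.
DoU = (2C + 2 + N − H − X)/2 = (2·13 + 2 + 1 − 19 − 0)/2 = 10/2 = 5.
(Structurally: 2 ring(s) + 3 π bond(s) = 5.)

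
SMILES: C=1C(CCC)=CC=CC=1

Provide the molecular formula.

C9H12

Heavy atoms from the SMILES: 9 C.
Implicit hydrogens by atom environment:
  5 × C (aromatic): 1 H each → 5
  2 × C: 2 H each → 4
  1 × C: 3 H
  1 × C (aromatic): no H
  Total hydrogens = 12.
Molecular formula: C9H12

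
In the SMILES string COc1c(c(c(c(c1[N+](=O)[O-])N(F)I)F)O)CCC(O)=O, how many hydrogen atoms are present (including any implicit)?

Hydrogens are implicit in SMILES; fill each atom to its normal valence:
  6 × C (aromatic): no H
  3 × O: no H
  2 × C: 2 H each → 4
  2 × F: no H
  2 × O: 1 H each → 2
  1 × C: 3 H
  1 × C: no H
  1 × I: no H
  1 × N: no H
  1 × N (charge +1): no H
  1 × O (charge -1): no H
  Total hydrogens = 9.

9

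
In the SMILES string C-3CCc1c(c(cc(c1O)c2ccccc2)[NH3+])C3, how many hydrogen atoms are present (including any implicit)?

Hydrogens are implicit in SMILES; fill each atom to its normal valence:
  6 × C (aromatic): 1 H each → 6
  6 × C (aromatic): no H
  4 × C: 2 H each → 8
  1 × N (charge +1): 3 H
  1 × O: 1 H
  Total hydrogens = 18.

18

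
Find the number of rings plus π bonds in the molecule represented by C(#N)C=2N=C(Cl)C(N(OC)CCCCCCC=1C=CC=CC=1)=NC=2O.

Molecular formula from the SMILES: C18H21ClN4O2.
DoU = (2C + 2 + N − H − X)/2 = (2·18 + 2 + 4 − 21 − 1)/2 = 20/2 = 10.
(Structurally: 2 ring(s) + 8 π bond(s) = 10.)

10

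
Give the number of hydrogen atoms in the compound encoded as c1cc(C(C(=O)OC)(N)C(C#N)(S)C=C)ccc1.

14

Hydrogens are implicit in SMILES; fill each atom to its normal valence:
  5 × C (aromatic): 1 H each → 5
  4 × C: no H
  2 × O: no H
  1 × C: 3 H
  1 × C: 2 H
  1 × C: 1 H
  1 × C (aromatic): no H
  1 × N: 2 H
  1 × N: no H
  1 × S: 1 H
  Total hydrogens = 14.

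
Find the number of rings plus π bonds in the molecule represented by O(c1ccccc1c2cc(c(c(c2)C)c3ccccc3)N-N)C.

Molecular formula from the SMILES: C20H20N2O.
DoU = (2C + 2 + N − H − X)/2 = (2·20 + 2 + 2 − 20 − 0)/2 = 24/2 = 12.
(Structurally: 3 ring(s) + 9 π bond(s) = 12.)

12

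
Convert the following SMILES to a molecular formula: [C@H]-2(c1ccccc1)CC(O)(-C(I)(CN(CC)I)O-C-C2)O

Heavy atoms from the SMILES: 15 C, 2 I, 1 N, 3 O.
Implicit hydrogens by atom environment:
  5 × C: 2 H each → 10
  5 × C (aromatic): 1 H each → 5
  2 × C: no H
  2 × I: no H
  2 × O: 1 H each → 2
  1 × C: 3 H
  1 × C: 1 H
  1 × C (aromatic): no H
  1 × N: no H
  1 × O: no H
  Total hydrogens = 21.
Molecular formula: C15H21I2NO3

C15H21I2NO3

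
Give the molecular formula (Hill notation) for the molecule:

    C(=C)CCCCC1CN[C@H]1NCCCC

C13H26N2

Heavy atoms from the SMILES: 13 C, 2 N.
Implicit hydrogens by atom environment:
  9 × C: 2 H each → 18
  3 × C: 1 H each → 3
  2 × N: 1 H each → 2
  1 × C: 3 H
  Total hydrogens = 26.
Molecular formula: C13H26N2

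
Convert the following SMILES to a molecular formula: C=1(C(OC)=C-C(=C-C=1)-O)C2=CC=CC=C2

Heavy atoms from the SMILES: 13 C, 2 O.
Implicit hydrogens by atom environment:
  8 × C (aromatic): 1 H each → 8
  4 × C (aromatic): no H
  1 × C: 3 H
  1 × O: 1 H
  1 × O: no H
  Total hydrogens = 12.
Molecular formula: C13H12O2

C13H12O2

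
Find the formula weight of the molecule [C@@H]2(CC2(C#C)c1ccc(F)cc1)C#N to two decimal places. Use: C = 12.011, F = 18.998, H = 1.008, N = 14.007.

Molecular formula: C12H8FN.
M = 12×12.011 + 1×18.998 + 8×1.008 + 1×14.007 = 185.20 g/mol.

185.20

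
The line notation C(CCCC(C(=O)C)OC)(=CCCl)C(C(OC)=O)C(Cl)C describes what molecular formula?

Heavy atoms from the SMILES: 15 C, 2 Cl, 4 O.
Implicit hydrogens by atom environment:
  4 × C: 3 H each → 12
  4 × C: 2 H each → 8
  4 × C: 1 H each → 4
  4 × O: no H
  3 × C: no H
  2 × Cl: no H
  Total hydrogens = 24.
Molecular formula: C15H24Cl2O4

C15H24Cl2O4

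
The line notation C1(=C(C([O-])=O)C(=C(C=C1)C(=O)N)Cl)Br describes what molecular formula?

C8H4BrClNO3-

Heavy atoms from the SMILES: 1 Br, 8 C, 1 Cl, 1 N, 3 O.
Implicit hydrogens by atom environment:
  4 × C (aromatic): no H
  2 × C (aromatic): 1 H each → 2
  2 × C: no H
  2 × O: no H
  1 × Br: no H
  1 × Cl: no H
  1 × N: 2 H
  1 × O (charge -1): no H
  Total hydrogens = 4.
Net charge -1.
Molecular formula: C8H4BrClNO3-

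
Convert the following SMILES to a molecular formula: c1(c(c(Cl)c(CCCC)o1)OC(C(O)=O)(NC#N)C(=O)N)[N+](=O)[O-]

Heavy atoms from the SMILES: 12 C, 1 Cl, 4 N, 7 O.
Implicit hydrogens by atom environment:
  4 × C (aromatic): no H
  4 × C: no H
  4 × O: no H
  3 × C: 2 H each → 6
  1 × C: 3 H
  1 × Cl: no H
  1 × N: 2 H
  1 × N: 1 H
  1 × N (charge +1): no H
  1 × N: no H
  1 × O: 1 H
  1 × O (aromatic): no H
  1 × O (charge -1): no H
  Total hydrogens = 13.
Molecular formula: C12H13ClN4O7

C12H13ClN4O7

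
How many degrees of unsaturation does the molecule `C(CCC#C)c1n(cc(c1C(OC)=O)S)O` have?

6

Molecular formula from the SMILES: C11H13NO3S.
DoU = (2C + 2 + N − H − X)/2 = (2·11 + 2 + 1 − 13 − 0)/2 = 12/2 = 6.
(Structurally: 1 ring(s) + 5 π bond(s) = 6.)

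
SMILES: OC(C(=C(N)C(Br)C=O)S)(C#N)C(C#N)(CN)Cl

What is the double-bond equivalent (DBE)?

6

Molecular formula from the SMILES: C9H10BrClN4O2S.
DoU = (2C + 2 + N − H − X)/2 = (2·9 + 2 + 4 − 10 − 2)/2 = 12/2 = 6.
(Structurally: 0 ring(s) + 6 π bond(s) = 6.)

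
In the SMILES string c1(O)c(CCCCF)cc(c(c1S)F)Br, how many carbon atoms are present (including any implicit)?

10

The symbol for carbon appears 10 times in the SMILES. Lowercase c denotes aromatic carbon and counts toward C.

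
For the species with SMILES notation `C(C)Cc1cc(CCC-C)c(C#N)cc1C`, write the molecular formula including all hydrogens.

C15H21N

Heavy atoms from the SMILES: 15 C, 1 N.
Implicit hydrogens by atom environment:
  5 × C: 2 H each → 10
  4 × C (aromatic): no H
  3 × C: 3 H each → 9
  2 × C (aromatic): 1 H each → 2
  1 × C: no H
  1 × N: no H
  Total hydrogens = 21.
Molecular formula: C15H21N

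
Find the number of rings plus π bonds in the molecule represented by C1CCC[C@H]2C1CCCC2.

2

Molecular formula from the SMILES: C10H18.
DoU = (2C + 2 + N − H − X)/2 = (2·10 + 2 + 0 − 18 − 0)/2 = 4/2 = 2.
(Structurally: 2 ring(s) + 0 π bond(s) = 2.)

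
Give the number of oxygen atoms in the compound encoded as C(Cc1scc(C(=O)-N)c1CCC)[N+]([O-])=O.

The symbol for oxygen appears 3 times in the SMILES.

3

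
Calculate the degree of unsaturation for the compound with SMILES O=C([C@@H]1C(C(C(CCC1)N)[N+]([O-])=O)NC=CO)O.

Molecular formula from the SMILES: C10H17N3O5.
DoU = (2C + 2 + N − H − X)/2 = (2·10 + 2 + 3 − 17 − 0)/2 = 8/2 = 4.
(Structurally: 1 ring(s) + 3 π bond(s) = 4.)

4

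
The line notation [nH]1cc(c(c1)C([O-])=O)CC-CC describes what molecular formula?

Heavy atoms from the SMILES: 9 C, 1 N, 2 O.
Implicit hydrogens by atom environment:
  3 × C: 2 H each → 6
  2 × C (aromatic): 1 H each → 2
  2 × C (aromatic): no H
  1 × C: 3 H
  1 × C: no H
  1 × N (aromatic): 1 H
  1 × O: no H
  1 × O (charge -1): no H
  Total hydrogens = 12.
Net charge -1.
Molecular formula: C9H12NO2-

C9H12NO2-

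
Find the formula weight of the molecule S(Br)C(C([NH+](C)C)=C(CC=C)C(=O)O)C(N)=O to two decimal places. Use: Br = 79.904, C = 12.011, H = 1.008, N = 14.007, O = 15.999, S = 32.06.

324.21

Molecular formula: C10H16BrN2O3S+.
M = 1×79.904 + 10×12.011 + 16×1.008 + 2×14.007 + 3×15.999 + 1×32.06 = 324.21 g/mol.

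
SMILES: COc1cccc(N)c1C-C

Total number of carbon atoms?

9

The symbol for carbon appears 9 times in the SMILES. Lowercase c denotes aromatic carbon and counts toward C.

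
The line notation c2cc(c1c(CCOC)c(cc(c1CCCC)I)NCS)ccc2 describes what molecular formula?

Heavy atoms from the SMILES: 20 C, 1 I, 1 N, 1 O, 1 S.
Implicit hydrogens by atom environment:
  6 × C: 2 H each → 12
  6 × C (aromatic): 1 H each → 6
  6 × C (aromatic): no H
  2 × C: 3 H each → 6
  1 × I: no H
  1 × N: 1 H
  1 × O: no H
  1 × S: 1 H
  Total hydrogens = 26.
Molecular formula: C20H26INOS

C20H26INOS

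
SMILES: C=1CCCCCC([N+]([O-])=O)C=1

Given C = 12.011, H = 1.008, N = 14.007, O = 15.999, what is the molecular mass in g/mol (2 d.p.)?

155.20

Molecular formula: C8H13NO2.
M = 8×12.011 + 13×1.008 + 1×14.007 + 2×15.999 = 155.20 g/mol.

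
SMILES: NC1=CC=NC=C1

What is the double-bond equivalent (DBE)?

Molecular formula from the SMILES: C5H6N2.
DoU = (2C + 2 + N − H − X)/2 = (2·5 + 2 + 2 − 6 − 0)/2 = 8/2 = 4.
(Structurally: 1 ring(s) + 3 π bond(s) = 4.)

4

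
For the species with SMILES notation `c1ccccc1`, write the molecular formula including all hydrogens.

C6H6

Heavy atoms from the SMILES: 6 C.
Implicit hydrogens by atom environment:
  6 × C (aromatic): 1 H each → 6
  Total hydrogens = 6.
Molecular formula: C6H6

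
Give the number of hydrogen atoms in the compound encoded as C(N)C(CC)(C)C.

Hydrogens are implicit in SMILES; fill each atom to its normal valence:
  3 × C: 3 H each → 9
  2 × C: 2 H each → 4
  1 × C: no H
  1 × N: 2 H
  Total hydrogens = 15.

15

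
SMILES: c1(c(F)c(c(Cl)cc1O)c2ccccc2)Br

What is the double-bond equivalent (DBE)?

8

Molecular formula from the SMILES: C12H7BrClFO.
DoU = (2C + 2 + N − H − X)/2 = (2·12 + 2 + 0 − 7 − 3)/2 = 16/2 = 8.
(Structurally: 2 ring(s) + 6 π bond(s) = 8.)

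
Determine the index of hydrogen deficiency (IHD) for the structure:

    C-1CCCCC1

Molecular formula from the SMILES: C6H12.
DoU = (2C + 2 + N − H − X)/2 = (2·6 + 2 + 0 − 12 − 0)/2 = 2/2 = 1.
(Structurally: 1 ring(s) + 0 π bond(s) = 1.)

1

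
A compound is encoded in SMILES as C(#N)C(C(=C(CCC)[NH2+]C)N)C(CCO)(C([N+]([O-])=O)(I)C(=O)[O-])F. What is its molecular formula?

C13H20FIN4O5

Heavy atoms from the SMILES: 13 C, 1 F, 1 I, 4 N, 5 O.
Implicit hydrogens by atom environment:
  6 × C: no H
  4 × C: 2 H each → 8
  2 × C: 3 H each → 6
  2 × O: no H
  2 × O (charge -1): no H
  1 × C: 1 H
  1 × F: no H
  1 × I: no H
  1 × N (charge +1): 2 H
  1 × N: 2 H
  1 × N (charge +1): no H
  1 × N: no H
  1 × O: 1 H
  Total hydrogens = 20.
Molecular formula: C13H20FIN4O5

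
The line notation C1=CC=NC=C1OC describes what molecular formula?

Heavy atoms from the SMILES: 6 C, 1 N, 1 O.
Implicit hydrogens by atom environment:
  4 × C (aromatic): 1 H each → 4
  1 × C: 3 H
  1 × C (aromatic): no H
  1 × N (aromatic): no H
  1 × O: no H
  Total hydrogens = 7.
Molecular formula: C6H7NO

C6H7NO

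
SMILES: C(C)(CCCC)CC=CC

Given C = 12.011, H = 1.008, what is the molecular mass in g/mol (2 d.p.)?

Molecular formula: C10H20.
M = 10×12.011 + 20×1.008 = 140.27 g/mol.

140.27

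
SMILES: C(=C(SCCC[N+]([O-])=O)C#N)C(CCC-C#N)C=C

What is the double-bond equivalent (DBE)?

Molecular formula from the SMILES: C13H17N3O2S.
DoU = (2C + 2 + N − H − X)/2 = (2·13 + 2 + 3 − 17 − 0)/2 = 14/2 = 7.
(Structurally: 0 ring(s) + 7 π bond(s) = 7.)

7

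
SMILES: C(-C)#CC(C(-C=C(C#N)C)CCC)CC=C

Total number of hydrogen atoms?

21

Hydrogens are implicit in SMILES; fill each atom to its normal valence:
  4 × C: 2 H each → 8
  4 × C: 1 H each → 4
  4 × C: no H
  3 × C: 3 H each → 9
  1 × N: no H
  Total hydrogens = 21.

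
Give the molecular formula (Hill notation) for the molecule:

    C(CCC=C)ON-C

Heavy atoms from the SMILES: 6 C, 1 N, 1 O.
Implicit hydrogens by atom environment:
  4 × C: 2 H each → 8
  1 × C: 3 H
  1 × C: 1 H
  1 × N: 1 H
  1 × O: no H
  Total hydrogens = 13.
Molecular formula: C6H13NO

C6H13NO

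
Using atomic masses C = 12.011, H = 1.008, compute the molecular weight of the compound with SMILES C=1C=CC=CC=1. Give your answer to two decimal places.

78.11

Molecular formula: C6H6.
M = 6×12.011 + 6×1.008 = 78.11 g/mol.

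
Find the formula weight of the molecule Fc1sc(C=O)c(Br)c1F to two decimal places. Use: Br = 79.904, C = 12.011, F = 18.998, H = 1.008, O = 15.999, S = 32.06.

227.02

Molecular formula: C5HBrF2OS.
M = 1×79.904 + 5×12.011 + 2×18.998 + 1×1.008 + 1×15.999 + 1×32.06 = 227.02 g/mol.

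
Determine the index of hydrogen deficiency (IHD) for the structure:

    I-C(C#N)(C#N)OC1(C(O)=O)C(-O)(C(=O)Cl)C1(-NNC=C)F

Molecular formula from the SMILES: C10H7ClFIN4O5.
DoU = (2C + 2 + N − H − X)/2 = (2·10 + 2 + 4 − 7 − 3)/2 = 16/2 = 8.
(Structurally: 1 ring(s) + 7 π bond(s) = 8.)

8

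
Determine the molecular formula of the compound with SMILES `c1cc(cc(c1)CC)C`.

Heavy atoms from the SMILES: 9 C.
Implicit hydrogens by atom environment:
  4 × C (aromatic): 1 H each → 4
  2 × C: 3 H each → 6
  2 × C (aromatic): no H
  1 × C: 2 H
  Total hydrogens = 12.
Molecular formula: C9H12

C9H12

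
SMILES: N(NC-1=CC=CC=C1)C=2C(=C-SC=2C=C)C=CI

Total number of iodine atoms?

The symbol for iodine appears 1 time in the SMILES.

1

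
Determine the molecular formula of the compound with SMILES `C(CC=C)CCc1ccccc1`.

C12H16

Heavy atoms from the SMILES: 12 C.
Implicit hydrogens by atom environment:
  5 × C: 2 H each → 10
  5 × C (aromatic): 1 H each → 5
  1 × C: 1 H
  1 × C (aromatic): no H
  Total hydrogens = 16.
Molecular formula: C12H16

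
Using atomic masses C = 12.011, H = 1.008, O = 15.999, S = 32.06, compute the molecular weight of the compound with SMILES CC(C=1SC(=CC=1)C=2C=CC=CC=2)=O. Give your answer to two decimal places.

Molecular formula: C12H10OS.
M = 12×12.011 + 10×1.008 + 1×15.999 + 1×32.06 = 202.27 g/mol.

202.27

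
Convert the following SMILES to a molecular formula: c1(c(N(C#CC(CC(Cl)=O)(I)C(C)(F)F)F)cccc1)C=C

Heavy atoms from the SMILES: 15 C, 1 Cl, 3 F, 1 I, 1 N, 1 O.
Implicit hydrogens by atom environment:
  5 × C: no H
  4 × C (aromatic): 1 H each → 4
  3 × F: no H
  2 × C: 2 H each → 4
  2 × C (aromatic): no H
  1 × C: 3 H
  1 × C: 1 H
  1 × Cl: no H
  1 × I: no H
  1 × N: no H
  1 × O: no H
  Total hydrogens = 12.
Molecular formula: C15H12ClF3INO

C15H12ClF3INO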